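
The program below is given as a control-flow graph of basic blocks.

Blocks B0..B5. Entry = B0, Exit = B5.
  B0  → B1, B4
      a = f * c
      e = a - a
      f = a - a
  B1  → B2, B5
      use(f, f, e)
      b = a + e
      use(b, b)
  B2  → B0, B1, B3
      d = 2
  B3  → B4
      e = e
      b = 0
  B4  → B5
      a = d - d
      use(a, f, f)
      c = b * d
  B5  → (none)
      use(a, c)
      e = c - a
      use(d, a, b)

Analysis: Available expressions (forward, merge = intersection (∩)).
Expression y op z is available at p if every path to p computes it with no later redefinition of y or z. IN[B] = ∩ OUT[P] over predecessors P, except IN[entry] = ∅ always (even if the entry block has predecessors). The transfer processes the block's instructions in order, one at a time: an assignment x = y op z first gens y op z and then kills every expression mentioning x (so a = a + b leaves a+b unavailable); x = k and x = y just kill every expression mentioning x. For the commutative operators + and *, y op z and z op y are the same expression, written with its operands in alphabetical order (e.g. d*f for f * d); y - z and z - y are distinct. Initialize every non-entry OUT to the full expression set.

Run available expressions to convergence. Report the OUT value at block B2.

Answer: {a+e, a-a}

Derivation:
Per-block solution:
  B0: | IN={} | OUT={a-a}
  B1: | IN={a-a} | OUT={a+e, a-a}
  B2: | IN={a+e, a-a} | OUT={a+e, a-a}
  B3: | IN={a+e, a-a} | OUT={a-a}
  B4: | IN={a-a} | OUT={b*d, d-d}
  B5: | IN={} | OUT={c-a}

Merge at B2: IN[B2] = OUT[B1] = {a+e, a-a}
Applying B2's transfer function to that IN value gives OUT[B2] (row B2 above).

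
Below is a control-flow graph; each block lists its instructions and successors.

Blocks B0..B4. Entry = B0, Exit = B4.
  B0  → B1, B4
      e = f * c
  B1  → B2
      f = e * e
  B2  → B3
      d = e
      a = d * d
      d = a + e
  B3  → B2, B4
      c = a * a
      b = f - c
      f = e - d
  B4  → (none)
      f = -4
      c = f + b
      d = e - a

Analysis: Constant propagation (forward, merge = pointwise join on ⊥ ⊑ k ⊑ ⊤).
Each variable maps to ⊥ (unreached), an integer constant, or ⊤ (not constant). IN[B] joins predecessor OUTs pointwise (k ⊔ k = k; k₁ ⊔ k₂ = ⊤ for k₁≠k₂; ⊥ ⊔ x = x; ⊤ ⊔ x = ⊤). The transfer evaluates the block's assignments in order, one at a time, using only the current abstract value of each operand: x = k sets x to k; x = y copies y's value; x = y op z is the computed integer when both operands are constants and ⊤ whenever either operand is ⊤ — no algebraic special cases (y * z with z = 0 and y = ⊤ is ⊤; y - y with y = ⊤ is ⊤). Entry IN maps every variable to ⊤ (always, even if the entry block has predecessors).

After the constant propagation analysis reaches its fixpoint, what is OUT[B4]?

Answer: {a: ⊤, b: ⊤, c: ⊤, d: ⊤, e: ⊤, f: -4}

Derivation:
Per-block solution:
  B0:  IN=(all ⊤)  OUT=(all ⊤)
  B1:  IN=(all ⊤)  OUT=(all ⊤)
  B2:  IN=(all ⊤)  OUT=(all ⊤)
  B3:  IN=(all ⊤)  OUT=(all ⊤)
  B4:  IN=(all ⊤)  OUT={f:-4; rest ⊤}

Merge at B4: IN[B4] = OUT[B0] ⊔ OUT[B3] = {a: ⊤, b: ⊤, c: ⊤, d: ⊤, e: ⊤, f: ⊤}
Applying B4's transfer function to that IN value gives OUT[B4] (row B4 above).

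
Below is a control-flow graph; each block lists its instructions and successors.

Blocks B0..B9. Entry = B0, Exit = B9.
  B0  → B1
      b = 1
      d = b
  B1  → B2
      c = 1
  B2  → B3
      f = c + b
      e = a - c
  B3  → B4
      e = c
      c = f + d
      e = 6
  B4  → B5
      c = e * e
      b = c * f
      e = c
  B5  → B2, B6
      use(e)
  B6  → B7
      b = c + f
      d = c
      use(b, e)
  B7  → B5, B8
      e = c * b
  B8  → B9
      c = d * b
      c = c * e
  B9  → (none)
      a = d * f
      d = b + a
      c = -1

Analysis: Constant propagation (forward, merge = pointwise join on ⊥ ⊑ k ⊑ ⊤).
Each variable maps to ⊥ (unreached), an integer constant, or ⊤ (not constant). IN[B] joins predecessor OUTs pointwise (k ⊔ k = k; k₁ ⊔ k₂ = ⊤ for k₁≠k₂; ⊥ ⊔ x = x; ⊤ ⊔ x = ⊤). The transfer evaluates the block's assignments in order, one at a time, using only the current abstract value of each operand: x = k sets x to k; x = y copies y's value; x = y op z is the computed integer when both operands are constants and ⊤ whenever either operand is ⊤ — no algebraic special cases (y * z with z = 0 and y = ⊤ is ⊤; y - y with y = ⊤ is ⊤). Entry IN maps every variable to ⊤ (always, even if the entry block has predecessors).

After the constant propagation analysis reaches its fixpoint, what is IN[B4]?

Answer: {a: ⊤, b: ⊤, c: ⊤, d: ⊤, e: 6, f: ⊤}

Trace:
Converged values:
  B0:  IN=(all ⊤)  OUT={b:1, d:1; rest ⊤}
  B1:  IN={b:1, d:1; rest ⊤}  OUT={b:1, c:1, d:1; rest ⊤}
  B2:  IN=(all ⊤)  OUT=(all ⊤)
  B3:  IN=(all ⊤)  OUT={e:6; rest ⊤}
  B4:  IN={e:6; rest ⊤}  OUT={c:36, e:36; rest ⊤}
  B5:  IN={c:36; rest ⊤}  OUT={c:36; rest ⊤}
  B6:  IN={c:36; rest ⊤}  OUT={c:36, d:36; rest ⊤}
  B7:  IN={c:36, d:36; rest ⊤}  OUT={c:36, d:36; rest ⊤}
  B8:  IN={c:36, d:36; rest ⊤}  OUT={d:36; rest ⊤}
  B9:  IN={d:36; rest ⊤}  OUT={c:-1; rest ⊤}

Merge at B4: IN[B4] = OUT[B3] = {a: ⊤, b: ⊤, c: ⊤, d: ⊤, e: 6, f: ⊤}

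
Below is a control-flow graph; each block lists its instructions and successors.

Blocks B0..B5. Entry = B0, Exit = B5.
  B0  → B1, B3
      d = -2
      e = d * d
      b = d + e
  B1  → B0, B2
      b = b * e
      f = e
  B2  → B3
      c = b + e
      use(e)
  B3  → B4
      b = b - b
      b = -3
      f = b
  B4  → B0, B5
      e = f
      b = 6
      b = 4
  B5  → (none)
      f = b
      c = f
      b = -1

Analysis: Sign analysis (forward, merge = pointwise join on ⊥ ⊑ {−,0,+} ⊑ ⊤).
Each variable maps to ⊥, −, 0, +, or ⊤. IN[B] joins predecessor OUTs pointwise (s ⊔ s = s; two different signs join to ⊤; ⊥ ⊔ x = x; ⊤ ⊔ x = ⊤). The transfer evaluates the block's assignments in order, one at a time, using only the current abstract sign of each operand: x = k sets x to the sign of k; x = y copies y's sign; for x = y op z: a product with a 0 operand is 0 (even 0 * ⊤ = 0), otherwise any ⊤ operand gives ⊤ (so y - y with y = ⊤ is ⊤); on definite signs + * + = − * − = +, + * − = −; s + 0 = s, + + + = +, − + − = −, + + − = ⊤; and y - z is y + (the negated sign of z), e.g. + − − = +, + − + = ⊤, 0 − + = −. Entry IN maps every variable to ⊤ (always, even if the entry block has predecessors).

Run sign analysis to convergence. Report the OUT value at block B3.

Answer: {a: ⊤, b: -, c: ⊤, d: -, e: +, f: -}

Working:
Per-block solution:
  B0:  IN=(all ⊤)  OUT={d:-, e:+; rest ⊤}
  B1:  IN={d:-, e:+; rest ⊤}  OUT={d:-, e:+, f:+; rest ⊤}
  B2:  IN={d:-, e:+, f:+; rest ⊤}  OUT={d:-, e:+, f:+; rest ⊤}
  B3:  IN={d:-, e:+; rest ⊤}  OUT={b:-, d:-, e:+, f:-; rest ⊤}
  B4:  IN={b:-, d:-, e:+, f:-; rest ⊤}  OUT={b:+, d:-, e:-, f:-; rest ⊤}
  B5:  IN={b:+, d:-, e:-, f:-; rest ⊤}  OUT={b:-, c:+, d:-, e:-, f:+; rest ⊤}

Merge at B3: IN[B3] = OUT[B0] ⊔ OUT[B2] = {a: ⊤, b: ⊤, c: ⊤, d: -, e: +, f: ⊤}
Applying B3's transfer function to that IN value gives OUT[B3] (row B3 above).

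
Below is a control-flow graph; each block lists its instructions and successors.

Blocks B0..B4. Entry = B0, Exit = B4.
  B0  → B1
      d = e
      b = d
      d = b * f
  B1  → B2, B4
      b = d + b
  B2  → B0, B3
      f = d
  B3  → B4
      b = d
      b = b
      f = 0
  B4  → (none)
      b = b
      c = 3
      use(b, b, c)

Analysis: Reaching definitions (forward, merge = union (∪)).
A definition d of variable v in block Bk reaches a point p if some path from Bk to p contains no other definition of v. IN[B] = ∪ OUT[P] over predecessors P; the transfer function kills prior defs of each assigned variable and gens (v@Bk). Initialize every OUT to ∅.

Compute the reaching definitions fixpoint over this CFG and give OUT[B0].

Converged values:
  B0: | IN={b@B1, d@B0, f@B2} | OUT={b@B0, d@B0, f@B2}
  B1: | IN={b@B0, d@B0, f@B2} | OUT={b@B1, d@B0, f@B2}
  B2: | IN={b@B1, d@B0, f@B2} | OUT={b@B1, d@B0, f@B2}
  B3: | IN={b@B1, d@B0, f@B2} | OUT={b@B3, d@B0, f@B3}
  B4: | IN={b@B1, b@B3, d@B0, f@B2, f@B3} | OUT={b@B4, c@B4, d@B0, f@B2, f@B3}

Merge at B0 (entry node, so the boundary value {} is joined with the incoming edge(s)): IN[B0] = {} ⊔ OUT[B2] = {b@B1, d@B0, f@B2}
Applying B0's transfer function to that IN value gives OUT[B0] (row B0 above).

Answer: {b@B0, d@B0, f@B2}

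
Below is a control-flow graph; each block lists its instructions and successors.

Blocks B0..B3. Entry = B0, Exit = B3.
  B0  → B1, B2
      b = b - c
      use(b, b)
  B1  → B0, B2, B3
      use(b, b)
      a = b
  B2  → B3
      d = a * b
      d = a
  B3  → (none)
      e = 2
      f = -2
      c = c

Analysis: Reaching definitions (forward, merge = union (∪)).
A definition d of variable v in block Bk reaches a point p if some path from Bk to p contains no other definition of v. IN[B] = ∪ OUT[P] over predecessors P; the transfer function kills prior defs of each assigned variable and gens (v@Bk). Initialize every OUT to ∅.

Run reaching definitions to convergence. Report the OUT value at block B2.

Answer: {a@B1, b@B0, d@B2}

Working:
Fixpoint table:
  B0:  IN={a@B1, b@B0}  OUT={a@B1, b@B0}
  B1:  IN={a@B1, b@B0}  OUT={a@B1, b@B0}
  B2:  IN={a@B1, b@B0}  OUT={a@B1, b@B0, d@B2}
  B3:  IN={a@B1, b@B0, d@B2}  OUT={a@B1, b@B0, c@B3, d@B2, e@B3, f@B3}

Merge at B2: IN[B2] = OUT[B0] ⊔ OUT[B1] = {a@B1, b@B0}
Applying B2's transfer function to that IN value gives OUT[B2] (row B2 above).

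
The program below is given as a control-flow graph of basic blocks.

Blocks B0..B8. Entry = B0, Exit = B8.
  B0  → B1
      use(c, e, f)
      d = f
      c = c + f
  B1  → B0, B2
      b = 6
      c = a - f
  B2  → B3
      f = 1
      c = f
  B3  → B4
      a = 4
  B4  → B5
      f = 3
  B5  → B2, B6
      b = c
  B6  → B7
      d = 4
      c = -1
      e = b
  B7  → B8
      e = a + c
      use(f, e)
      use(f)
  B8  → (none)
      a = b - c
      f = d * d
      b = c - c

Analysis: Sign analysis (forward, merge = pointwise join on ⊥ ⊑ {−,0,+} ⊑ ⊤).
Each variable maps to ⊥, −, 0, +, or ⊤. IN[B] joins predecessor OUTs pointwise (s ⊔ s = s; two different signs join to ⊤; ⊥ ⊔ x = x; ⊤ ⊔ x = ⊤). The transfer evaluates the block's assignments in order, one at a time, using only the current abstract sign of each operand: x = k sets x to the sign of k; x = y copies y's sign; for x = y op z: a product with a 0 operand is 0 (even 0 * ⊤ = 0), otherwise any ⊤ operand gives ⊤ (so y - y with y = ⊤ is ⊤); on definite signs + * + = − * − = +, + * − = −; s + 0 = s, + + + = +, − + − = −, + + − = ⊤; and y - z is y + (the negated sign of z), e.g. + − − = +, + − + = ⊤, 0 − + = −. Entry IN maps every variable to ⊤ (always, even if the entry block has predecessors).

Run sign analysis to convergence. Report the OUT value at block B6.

Fixpoint table:
  B0:   IN=(all ⊤)   OUT=(all ⊤)
  B1:   IN=(all ⊤)   OUT={b:+; rest ⊤}
  B2:   IN={b:+; rest ⊤}   OUT={b:+, c:+, f:+; rest ⊤}
  B3:   IN={b:+, c:+, f:+; rest ⊤}   OUT={a:+, b:+, c:+, f:+; rest ⊤}
  B4:   IN={a:+, b:+, c:+, f:+; rest ⊤}   OUT={a:+, b:+, c:+, f:+; rest ⊤}
  B5:   IN={a:+, b:+, c:+, f:+; rest ⊤}   OUT={a:+, b:+, c:+, f:+; rest ⊤}
  B6:   IN={a:+, b:+, c:+, f:+; rest ⊤}   OUT={a:+, b:+, c:-, d:+, e:+, f:+; rest ⊤}
  B7:   IN={a:+, b:+, c:-, d:+, e:+, f:+; rest ⊤}   OUT={a:+, b:+, c:-, d:+, f:+; rest ⊤}
  B8:   IN={a:+, b:+, c:-, d:+, f:+; rest ⊤}   OUT={a:+, c:-, d:+, f:+; rest ⊤}

Merge at B6: IN[B6] = OUT[B5] = {a: +, b: +, c: +, d: ⊤, e: ⊤, f: +}
Applying B6's transfer function to that IN value gives OUT[B6] (row B6 above).

Answer: {a: +, b: +, c: -, d: +, e: +, f: +}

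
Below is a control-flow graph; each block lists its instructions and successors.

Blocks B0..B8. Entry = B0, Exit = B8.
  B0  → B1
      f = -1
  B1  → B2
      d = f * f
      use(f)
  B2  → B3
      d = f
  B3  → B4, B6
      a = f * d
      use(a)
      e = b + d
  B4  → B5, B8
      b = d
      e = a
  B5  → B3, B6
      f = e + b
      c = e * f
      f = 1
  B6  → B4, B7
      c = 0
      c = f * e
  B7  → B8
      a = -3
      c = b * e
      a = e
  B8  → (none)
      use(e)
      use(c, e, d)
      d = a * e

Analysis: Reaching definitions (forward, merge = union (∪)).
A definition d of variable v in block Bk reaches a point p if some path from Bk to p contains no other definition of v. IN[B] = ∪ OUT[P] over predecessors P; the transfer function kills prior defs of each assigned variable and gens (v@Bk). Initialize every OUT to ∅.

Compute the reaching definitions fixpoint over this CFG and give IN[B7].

Converged values:
  B0:  IN={}  OUT={f@B0}
  B1:  IN={f@B0}  OUT={d@B1, f@B0}
  B2:  IN={d@B1, f@B0}  OUT={d@B2, f@B0}
  B3:  IN={a@B3, b@B4, c@B5, d@B2, e@B4, f@B0, f@B5}  OUT={a@B3, b@B4, c@B5, d@B2, e@B3, f@B0, f@B5}
  B4:  IN={a@B3, b@B4, c@B5, c@B6, d@B2, e@B3, e@B4, f@B0, f@B5}  OUT={a@B3, b@B4, c@B5, c@B6, d@B2, e@B4, f@B0, f@B5}
  B5:  IN={a@B3, b@B4, c@B5, c@B6, d@B2, e@B4, f@B0, f@B5}  OUT={a@B3, b@B4, c@B5, d@B2, e@B4, f@B5}
  B6:  IN={a@B3, b@B4, c@B5, d@B2, e@B3, e@B4, f@B0, f@B5}  OUT={a@B3, b@B4, c@B6, d@B2, e@B3, e@B4, f@B0, f@B5}
  B7:  IN={a@B3, b@B4, c@B6, d@B2, e@B3, e@B4, f@B0, f@B5}  OUT={a@B7, b@B4, c@B7, d@B2, e@B3, e@B4, f@B0, f@B5}
  B8:  IN={a@B3, a@B7, b@B4, c@B5, c@B6, c@B7, d@B2, e@B3, e@B4, f@B0, f@B5}  OUT={a@B3, a@B7, b@B4, c@B5, c@B6, c@B7, d@B8, e@B3, e@B4, f@B0, f@B5}

Merge at B7: IN[B7] = OUT[B6] = {a@B3, b@B4, c@B6, d@B2, e@B3, e@B4, f@B0, f@B5}

Answer: {a@B3, b@B4, c@B6, d@B2, e@B3, e@B4, f@B0, f@B5}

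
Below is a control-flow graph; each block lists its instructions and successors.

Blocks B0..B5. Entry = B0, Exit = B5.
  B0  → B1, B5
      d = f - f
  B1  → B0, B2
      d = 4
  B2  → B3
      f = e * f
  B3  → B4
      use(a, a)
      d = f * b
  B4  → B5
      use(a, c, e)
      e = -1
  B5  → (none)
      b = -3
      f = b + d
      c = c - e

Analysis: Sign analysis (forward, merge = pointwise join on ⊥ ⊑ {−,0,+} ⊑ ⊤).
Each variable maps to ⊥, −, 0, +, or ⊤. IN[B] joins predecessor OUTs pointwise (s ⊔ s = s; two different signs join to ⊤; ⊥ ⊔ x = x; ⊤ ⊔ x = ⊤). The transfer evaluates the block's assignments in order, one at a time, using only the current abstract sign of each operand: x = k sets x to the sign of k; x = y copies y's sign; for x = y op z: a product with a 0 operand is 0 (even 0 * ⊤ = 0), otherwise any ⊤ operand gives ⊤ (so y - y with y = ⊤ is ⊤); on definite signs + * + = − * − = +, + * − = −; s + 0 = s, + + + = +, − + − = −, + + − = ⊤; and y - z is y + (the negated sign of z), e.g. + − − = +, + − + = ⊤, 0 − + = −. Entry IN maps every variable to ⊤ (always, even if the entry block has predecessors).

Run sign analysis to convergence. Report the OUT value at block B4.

Answer: {a: ⊤, b: ⊤, c: ⊤, d: ⊤, e: -, f: ⊤}

Trace:
Converged values:
  B0: | IN=(all ⊤) | OUT=(all ⊤)
  B1: | IN=(all ⊤) | OUT={d:+; rest ⊤}
  B2: | IN={d:+; rest ⊤} | OUT={d:+; rest ⊤}
  B3: | IN={d:+; rest ⊤} | OUT=(all ⊤)
  B4: | IN=(all ⊤) | OUT={e:-; rest ⊤}
  B5: | IN=(all ⊤) | OUT={b:-; rest ⊤}

Merge at B4: IN[B4] = OUT[B3] = {a: ⊤, b: ⊤, c: ⊤, d: ⊤, e: ⊤, f: ⊤}
Applying B4's transfer function to that IN value gives OUT[B4] (row B4 above).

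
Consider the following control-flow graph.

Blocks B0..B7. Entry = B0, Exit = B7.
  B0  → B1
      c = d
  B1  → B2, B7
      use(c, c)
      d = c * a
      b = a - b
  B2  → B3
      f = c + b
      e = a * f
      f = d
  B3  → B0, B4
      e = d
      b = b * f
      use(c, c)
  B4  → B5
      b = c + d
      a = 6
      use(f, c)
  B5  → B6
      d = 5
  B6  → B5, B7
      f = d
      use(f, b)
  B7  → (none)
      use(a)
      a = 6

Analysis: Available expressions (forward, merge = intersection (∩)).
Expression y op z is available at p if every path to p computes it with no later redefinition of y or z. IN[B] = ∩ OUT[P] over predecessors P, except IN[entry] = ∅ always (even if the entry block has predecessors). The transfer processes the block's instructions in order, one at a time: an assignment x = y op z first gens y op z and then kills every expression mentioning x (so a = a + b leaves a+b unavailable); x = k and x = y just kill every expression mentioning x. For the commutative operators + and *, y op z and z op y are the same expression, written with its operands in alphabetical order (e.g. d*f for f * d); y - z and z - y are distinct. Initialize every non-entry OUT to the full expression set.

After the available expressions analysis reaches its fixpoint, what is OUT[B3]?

Answer: {a*c}

Trace:
Converged values:
  B0:  IN={}  OUT={}
  B1:  IN={}  OUT={a*c}
  B2:  IN={a*c}  OUT={a*c, b+c}
  B3:  IN={a*c, b+c}  OUT={a*c}
  B4:  IN={a*c}  OUT={c+d}
  B5:  IN={}  OUT={}
  B6:  IN={}  OUT={}
  B7:  IN={}  OUT={}

Merge at B3: IN[B3] = OUT[B2] = {a*c, b+c}
Applying B3's transfer function to that IN value gives OUT[B3] (row B3 above).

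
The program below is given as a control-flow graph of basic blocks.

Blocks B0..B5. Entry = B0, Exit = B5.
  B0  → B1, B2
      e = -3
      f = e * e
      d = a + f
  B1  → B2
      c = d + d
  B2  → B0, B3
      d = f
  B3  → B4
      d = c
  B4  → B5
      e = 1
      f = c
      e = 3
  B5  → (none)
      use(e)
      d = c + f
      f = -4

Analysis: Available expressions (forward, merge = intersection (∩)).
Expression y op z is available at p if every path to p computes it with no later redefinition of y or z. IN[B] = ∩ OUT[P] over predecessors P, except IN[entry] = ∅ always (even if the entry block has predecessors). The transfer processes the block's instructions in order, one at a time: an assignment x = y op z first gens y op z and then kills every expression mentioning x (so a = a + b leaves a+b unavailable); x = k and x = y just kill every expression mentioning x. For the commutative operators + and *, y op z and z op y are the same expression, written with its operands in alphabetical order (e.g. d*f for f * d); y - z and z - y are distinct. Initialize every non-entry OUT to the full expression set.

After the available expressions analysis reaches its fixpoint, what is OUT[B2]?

Answer: {a+f, e*e}

Trace:
Converged values:
  B0:   IN={}   OUT={a+f, e*e}
  B1:   IN={a+f, e*e}   OUT={a+f, d+d, e*e}
  B2:   IN={a+f, e*e}   OUT={a+f, e*e}
  B3:   IN={a+f, e*e}   OUT={a+f, e*e}
  B4:   IN={a+f, e*e}   OUT={}
  B5:   IN={}   OUT={}

Merge at B2: IN[B2] = OUT[B0] ∩ OUT[B1] = {a+f, e*e}
Applying B2's transfer function to that IN value gives OUT[B2] (row B2 above).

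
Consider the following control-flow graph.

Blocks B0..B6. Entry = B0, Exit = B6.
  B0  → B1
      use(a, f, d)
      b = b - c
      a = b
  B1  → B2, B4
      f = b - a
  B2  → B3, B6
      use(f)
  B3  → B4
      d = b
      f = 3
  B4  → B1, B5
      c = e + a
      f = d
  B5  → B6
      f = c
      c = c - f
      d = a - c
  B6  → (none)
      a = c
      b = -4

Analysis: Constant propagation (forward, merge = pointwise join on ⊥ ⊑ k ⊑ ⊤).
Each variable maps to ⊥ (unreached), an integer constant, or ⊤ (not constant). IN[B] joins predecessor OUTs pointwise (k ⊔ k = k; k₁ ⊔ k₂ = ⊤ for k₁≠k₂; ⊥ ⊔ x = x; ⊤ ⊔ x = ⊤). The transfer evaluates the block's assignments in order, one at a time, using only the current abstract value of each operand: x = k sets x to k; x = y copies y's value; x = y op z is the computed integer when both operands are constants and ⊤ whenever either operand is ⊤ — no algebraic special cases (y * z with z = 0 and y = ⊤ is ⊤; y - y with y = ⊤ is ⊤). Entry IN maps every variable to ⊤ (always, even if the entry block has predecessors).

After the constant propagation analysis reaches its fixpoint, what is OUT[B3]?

Answer: {a: ⊤, b: ⊤, c: ⊤, d: ⊤, e: ⊤, f: 3}

Working:
Converged values:
  B0:   IN=(all ⊤)   OUT=(all ⊤)
  B1:   IN=(all ⊤)   OUT=(all ⊤)
  B2:   IN=(all ⊤)   OUT=(all ⊤)
  B3:   IN=(all ⊤)   OUT={f:3; rest ⊤}
  B4:   IN=(all ⊤)   OUT=(all ⊤)
  B5:   IN=(all ⊤)   OUT=(all ⊤)
  B6:   IN=(all ⊤)   OUT={b:-4; rest ⊤}

Merge at B3: IN[B3] = OUT[B2] = {a: ⊤, b: ⊤, c: ⊤, d: ⊤, e: ⊤, f: ⊤}
Applying B3's transfer function to that IN value gives OUT[B3] (row B3 above).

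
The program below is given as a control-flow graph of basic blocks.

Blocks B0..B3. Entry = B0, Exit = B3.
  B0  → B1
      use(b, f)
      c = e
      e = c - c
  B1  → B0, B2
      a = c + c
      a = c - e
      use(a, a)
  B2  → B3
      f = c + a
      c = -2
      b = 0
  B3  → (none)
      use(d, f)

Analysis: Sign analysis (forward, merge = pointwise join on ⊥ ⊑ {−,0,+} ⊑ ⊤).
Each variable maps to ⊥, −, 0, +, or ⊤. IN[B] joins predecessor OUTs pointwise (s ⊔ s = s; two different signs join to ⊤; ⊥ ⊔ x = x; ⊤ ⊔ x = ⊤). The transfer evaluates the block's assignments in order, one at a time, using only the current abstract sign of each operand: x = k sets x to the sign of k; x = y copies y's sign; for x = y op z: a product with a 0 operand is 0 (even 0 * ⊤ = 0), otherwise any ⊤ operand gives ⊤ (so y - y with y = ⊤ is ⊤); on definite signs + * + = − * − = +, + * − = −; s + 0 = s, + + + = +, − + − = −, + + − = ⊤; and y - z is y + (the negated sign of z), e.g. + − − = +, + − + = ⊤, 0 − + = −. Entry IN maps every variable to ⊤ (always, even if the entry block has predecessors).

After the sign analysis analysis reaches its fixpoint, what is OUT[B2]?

Answer: {a: ⊤, b: 0, c: -, d: ⊤, e: ⊤, f: ⊤}

Derivation:
Converged values:
  B0:  IN=(all ⊤)  OUT=(all ⊤)
  B1:  IN=(all ⊤)  OUT=(all ⊤)
  B2:  IN=(all ⊤)  OUT={b:0, c:-; rest ⊤}
  B3:  IN={b:0, c:-; rest ⊤}  OUT={b:0, c:-; rest ⊤}

Merge at B2: IN[B2] = OUT[B1] = {a: ⊤, b: ⊤, c: ⊤, d: ⊤, e: ⊤, f: ⊤}
Applying B2's transfer function to that IN value gives OUT[B2] (row B2 above).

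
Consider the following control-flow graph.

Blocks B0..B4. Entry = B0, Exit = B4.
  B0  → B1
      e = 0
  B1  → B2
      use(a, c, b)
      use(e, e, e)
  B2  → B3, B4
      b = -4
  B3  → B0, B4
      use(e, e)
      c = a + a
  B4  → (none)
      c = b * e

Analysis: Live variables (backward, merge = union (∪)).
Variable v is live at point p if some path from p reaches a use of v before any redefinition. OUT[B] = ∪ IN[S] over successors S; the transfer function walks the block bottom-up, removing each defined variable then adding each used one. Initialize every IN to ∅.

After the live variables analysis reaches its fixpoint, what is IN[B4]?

Fixpoint table:
  B0:   IN={a, b, c}   OUT={a, b, c, e}
  B1:   IN={a, b, c, e}   OUT={a, e}
  B2:   IN={a, e}   OUT={a, b, e}
  B3:   IN={a, b, e}   OUT={a, b, c, e}
  B4:   IN={b, e}   OUT={}

B4 is the boundary node: OUT[B4] = {}
Applying B4's transfer function to that OUT value gives IN[B4] (row B4 above).

Answer: {b, e}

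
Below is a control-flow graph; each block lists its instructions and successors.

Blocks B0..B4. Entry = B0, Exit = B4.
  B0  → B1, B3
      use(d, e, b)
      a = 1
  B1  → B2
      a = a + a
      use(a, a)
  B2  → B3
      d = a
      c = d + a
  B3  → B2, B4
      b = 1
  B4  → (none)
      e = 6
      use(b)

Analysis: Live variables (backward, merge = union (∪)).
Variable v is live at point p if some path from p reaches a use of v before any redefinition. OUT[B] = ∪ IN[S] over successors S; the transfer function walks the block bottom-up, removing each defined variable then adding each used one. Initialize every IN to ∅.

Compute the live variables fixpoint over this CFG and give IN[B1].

Fixpoint table:
  B0:  IN={b, d, e}  OUT={a}
  B1:  IN={a}  OUT={a}
  B2:  IN={a}  OUT={a}
  B3:  IN={a}  OUT={a, b}
  B4:  IN={b}  OUT={}

Merge at B1: OUT[B1] = IN[B2] = {a}
Applying B1's transfer function to that OUT value gives IN[B1] (row B1 above).

Answer: {a}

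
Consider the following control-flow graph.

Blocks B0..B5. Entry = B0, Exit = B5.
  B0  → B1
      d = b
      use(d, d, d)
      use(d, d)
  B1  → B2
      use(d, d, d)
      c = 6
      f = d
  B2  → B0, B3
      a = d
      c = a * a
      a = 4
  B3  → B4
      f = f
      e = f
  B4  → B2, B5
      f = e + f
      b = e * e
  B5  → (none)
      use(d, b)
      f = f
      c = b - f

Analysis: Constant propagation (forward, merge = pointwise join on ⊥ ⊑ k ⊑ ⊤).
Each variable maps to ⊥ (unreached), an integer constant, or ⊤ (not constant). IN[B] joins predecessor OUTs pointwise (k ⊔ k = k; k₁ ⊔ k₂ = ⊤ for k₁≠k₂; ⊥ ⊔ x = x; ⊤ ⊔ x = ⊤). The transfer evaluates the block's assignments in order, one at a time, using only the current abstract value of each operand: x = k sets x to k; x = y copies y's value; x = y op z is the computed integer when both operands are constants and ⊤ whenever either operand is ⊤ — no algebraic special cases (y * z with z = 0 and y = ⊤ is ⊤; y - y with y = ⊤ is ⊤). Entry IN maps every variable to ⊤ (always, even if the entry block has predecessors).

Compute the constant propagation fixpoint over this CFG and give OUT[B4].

Per-block solution:
  B0:  IN=(all ⊤)  OUT=(all ⊤)
  B1:  IN=(all ⊤)  OUT={c:6; rest ⊤}
  B2:  IN=(all ⊤)  OUT={a:4; rest ⊤}
  B3:  IN={a:4; rest ⊤}  OUT={a:4; rest ⊤}
  B4:  IN={a:4; rest ⊤}  OUT={a:4; rest ⊤}
  B5:  IN={a:4; rest ⊤}  OUT={a:4; rest ⊤}

Merge at B4: IN[B4] = OUT[B3] = {a: 4, b: ⊤, c: ⊤, d: ⊤, e: ⊤, f: ⊤}
Applying B4's transfer function to that IN value gives OUT[B4] (row B4 above).

Answer: {a: 4, b: ⊤, c: ⊤, d: ⊤, e: ⊤, f: ⊤}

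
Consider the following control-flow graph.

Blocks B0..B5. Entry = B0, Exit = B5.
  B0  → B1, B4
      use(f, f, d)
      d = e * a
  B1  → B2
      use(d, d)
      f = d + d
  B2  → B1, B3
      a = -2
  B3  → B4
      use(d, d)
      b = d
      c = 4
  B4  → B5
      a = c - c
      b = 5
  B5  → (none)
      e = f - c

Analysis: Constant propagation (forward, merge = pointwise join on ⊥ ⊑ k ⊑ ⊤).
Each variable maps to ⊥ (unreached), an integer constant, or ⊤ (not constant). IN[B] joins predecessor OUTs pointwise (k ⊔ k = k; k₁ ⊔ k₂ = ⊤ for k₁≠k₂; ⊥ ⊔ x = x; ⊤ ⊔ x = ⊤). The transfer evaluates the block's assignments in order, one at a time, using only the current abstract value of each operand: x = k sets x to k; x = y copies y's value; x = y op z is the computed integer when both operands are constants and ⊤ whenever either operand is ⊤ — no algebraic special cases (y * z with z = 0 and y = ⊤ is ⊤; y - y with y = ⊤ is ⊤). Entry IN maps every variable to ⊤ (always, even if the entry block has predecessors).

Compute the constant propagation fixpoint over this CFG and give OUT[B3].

Answer: {a: -2, b: ⊤, c: 4, d: ⊤, e: ⊤, f: ⊤}

Working:
Converged values:
  B0: | IN=(all ⊤) | OUT=(all ⊤)
  B1: | IN=(all ⊤) | OUT=(all ⊤)
  B2: | IN=(all ⊤) | OUT={a:-2; rest ⊤}
  B3: | IN={a:-2; rest ⊤} | OUT={a:-2, c:4; rest ⊤}
  B4: | IN=(all ⊤) | OUT={b:5; rest ⊤}
  B5: | IN={b:5; rest ⊤} | OUT={b:5; rest ⊤}

Merge at B3: IN[B3] = OUT[B2] = {a: -2, b: ⊤, c: ⊤, d: ⊤, e: ⊤, f: ⊤}
Applying B3's transfer function to that IN value gives OUT[B3] (row B3 above).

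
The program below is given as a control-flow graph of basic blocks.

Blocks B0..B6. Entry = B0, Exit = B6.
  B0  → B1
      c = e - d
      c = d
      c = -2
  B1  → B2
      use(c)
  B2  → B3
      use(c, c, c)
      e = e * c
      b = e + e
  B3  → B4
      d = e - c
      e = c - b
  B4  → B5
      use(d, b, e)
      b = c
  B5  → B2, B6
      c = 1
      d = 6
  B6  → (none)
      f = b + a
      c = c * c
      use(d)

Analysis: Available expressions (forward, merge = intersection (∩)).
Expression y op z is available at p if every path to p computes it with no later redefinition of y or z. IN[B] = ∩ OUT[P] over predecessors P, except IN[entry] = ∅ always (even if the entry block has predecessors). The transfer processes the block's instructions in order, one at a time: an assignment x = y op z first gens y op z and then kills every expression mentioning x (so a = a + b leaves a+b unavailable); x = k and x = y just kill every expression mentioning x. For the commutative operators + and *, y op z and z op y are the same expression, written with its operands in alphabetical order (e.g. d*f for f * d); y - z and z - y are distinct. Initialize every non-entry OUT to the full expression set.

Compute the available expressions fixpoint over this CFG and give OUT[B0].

Answer: {e-d}

Derivation:
Converged values:
  B0:  IN={}  OUT={e-d}
  B1:  IN={e-d}  OUT={e-d}
  B2:  IN={}  OUT={e+e}
  B3:  IN={e+e}  OUT={c-b}
  B4:  IN={c-b}  OUT={}
  B5:  IN={}  OUT={}
  B6:  IN={}  OUT={a+b}

B0 is the boundary node: IN[B0] = {}
Applying B0's transfer function to that IN value gives OUT[B0] (row B0 above).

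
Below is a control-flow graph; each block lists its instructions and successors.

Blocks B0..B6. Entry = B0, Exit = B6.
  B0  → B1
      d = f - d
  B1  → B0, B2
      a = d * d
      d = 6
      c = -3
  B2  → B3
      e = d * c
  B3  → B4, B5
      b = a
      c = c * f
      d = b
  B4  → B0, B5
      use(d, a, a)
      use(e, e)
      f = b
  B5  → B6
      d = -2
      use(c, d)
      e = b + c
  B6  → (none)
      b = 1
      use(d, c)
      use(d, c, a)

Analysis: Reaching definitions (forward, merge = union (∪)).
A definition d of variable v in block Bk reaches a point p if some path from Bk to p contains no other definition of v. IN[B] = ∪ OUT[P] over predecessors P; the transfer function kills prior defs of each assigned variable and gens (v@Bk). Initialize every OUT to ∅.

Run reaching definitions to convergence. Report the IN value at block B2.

Answer: {a@B1, b@B3, c@B1, d@B1, e@B2, f@B4}

Working:
Fixpoint table:
  B0: | IN={a@B1, b@B3, c@B1, c@B3, d@B1, d@B3, e@B2, f@B4} | OUT={a@B1, b@B3, c@B1, c@B3, d@B0, e@B2, f@B4}
  B1: | IN={a@B1, b@B3, c@B1, c@B3, d@B0, e@B2, f@B4} | OUT={a@B1, b@B3, c@B1, d@B1, e@B2, f@B4}
  B2: | IN={a@B1, b@B3, c@B1, d@B1, e@B2, f@B4} | OUT={a@B1, b@B3, c@B1, d@B1, e@B2, f@B4}
  B3: | IN={a@B1, b@B3, c@B1, d@B1, e@B2, f@B4} | OUT={a@B1, b@B3, c@B3, d@B3, e@B2, f@B4}
  B4: | IN={a@B1, b@B3, c@B3, d@B3, e@B2, f@B4} | OUT={a@B1, b@B3, c@B3, d@B3, e@B2, f@B4}
  B5: | IN={a@B1, b@B3, c@B3, d@B3, e@B2, f@B4} | OUT={a@B1, b@B3, c@B3, d@B5, e@B5, f@B4}
  B6: | IN={a@B1, b@B3, c@B3, d@B5, e@B5, f@B4} | OUT={a@B1, b@B6, c@B3, d@B5, e@B5, f@B4}

Merge at B2: IN[B2] = OUT[B1] = {a@B1, b@B3, c@B1, d@B1, e@B2, f@B4}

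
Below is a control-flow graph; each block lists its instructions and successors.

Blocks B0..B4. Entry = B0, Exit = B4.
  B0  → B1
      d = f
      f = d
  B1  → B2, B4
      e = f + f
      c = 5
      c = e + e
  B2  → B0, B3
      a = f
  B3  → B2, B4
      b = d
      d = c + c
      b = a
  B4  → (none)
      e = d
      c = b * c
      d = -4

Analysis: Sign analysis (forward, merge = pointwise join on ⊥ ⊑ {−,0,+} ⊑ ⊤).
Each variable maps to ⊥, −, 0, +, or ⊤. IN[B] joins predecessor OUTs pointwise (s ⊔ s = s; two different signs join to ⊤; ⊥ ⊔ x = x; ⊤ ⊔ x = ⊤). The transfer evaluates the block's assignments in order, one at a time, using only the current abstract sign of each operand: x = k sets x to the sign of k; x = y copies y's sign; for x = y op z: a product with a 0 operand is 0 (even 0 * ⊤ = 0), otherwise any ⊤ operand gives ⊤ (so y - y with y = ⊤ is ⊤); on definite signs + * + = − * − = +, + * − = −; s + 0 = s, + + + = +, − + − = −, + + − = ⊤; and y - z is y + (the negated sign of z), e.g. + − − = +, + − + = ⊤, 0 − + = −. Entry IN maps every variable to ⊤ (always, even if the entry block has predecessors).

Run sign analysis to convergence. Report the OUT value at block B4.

Fixpoint table:
  B0: | IN=(all ⊤) | OUT=(all ⊤)
  B1: | IN=(all ⊤) | OUT=(all ⊤)
  B2: | IN=(all ⊤) | OUT=(all ⊤)
  B3: | IN=(all ⊤) | OUT=(all ⊤)
  B4: | IN=(all ⊤) | OUT={d:-; rest ⊤}

Merge at B4: IN[B4] = OUT[B1] ⊔ OUT[B3] = {a: ⊤, b: ⊤, c: ⊤, d: ⊤, e: ⊤, f: ⊤}
Applying B4's transfer function to that IN value gives OUT[B4] (row B4 above).

Answer: {a: ⊤, b: ⊤, c: ⊤, d: -, e: ⊤, f: ⊤}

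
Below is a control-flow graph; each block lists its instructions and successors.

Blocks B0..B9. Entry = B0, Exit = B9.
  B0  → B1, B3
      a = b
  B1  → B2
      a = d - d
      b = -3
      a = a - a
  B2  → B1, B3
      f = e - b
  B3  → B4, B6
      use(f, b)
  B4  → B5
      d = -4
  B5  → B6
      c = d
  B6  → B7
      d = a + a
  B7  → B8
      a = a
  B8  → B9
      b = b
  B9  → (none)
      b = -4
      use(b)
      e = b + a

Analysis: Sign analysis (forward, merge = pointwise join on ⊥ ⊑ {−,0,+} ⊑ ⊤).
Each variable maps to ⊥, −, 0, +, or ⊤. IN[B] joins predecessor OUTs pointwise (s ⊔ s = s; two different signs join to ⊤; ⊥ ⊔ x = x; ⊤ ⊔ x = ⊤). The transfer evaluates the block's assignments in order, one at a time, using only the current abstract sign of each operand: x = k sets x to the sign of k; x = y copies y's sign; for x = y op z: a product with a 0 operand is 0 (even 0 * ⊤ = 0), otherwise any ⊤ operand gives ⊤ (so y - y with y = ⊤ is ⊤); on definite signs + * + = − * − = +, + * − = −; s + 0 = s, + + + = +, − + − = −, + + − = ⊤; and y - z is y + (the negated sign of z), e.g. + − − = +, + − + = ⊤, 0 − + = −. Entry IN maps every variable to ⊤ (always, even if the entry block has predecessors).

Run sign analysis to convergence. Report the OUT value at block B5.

Answer: {a: ⊤, b: ⊤, c: -, d: -, e: ⊤, f: ⊤}

Working:
Per-block solution:
  B0:   IN=(all ⊤)   OUT=(all ⊤)
  B1:   IN=(all ⊤)   OUT={b:-; rest ⊤}
  B2:   IN={b:-; rest ⊤}   OUT={b:-; rest ⊤}
  B3:   IN=(all ⊤)   OUT=(all ⊤)
  B4:   IN=(all ⊤)   OUT={d:-; rest ⊤}
  B5:   IN={d:-; rest ⊤}   OUT={c:-, d:-; rest ⊤}
  B6:   IN=(all ⊤)   OUT=(all ⊤)
  B7:   IN=(all ⊤)   OUT=(all ⊤)
  B8:   IN=(all ⊤)   OUT=(all ⊤)
  B9:   IN=(all ⊤)   OUT={b:-; rest ⊤}

Merge at B5: IN[B5] = OUT[B4] = {a: ⊤, b: ⊤, c: ⊤, d: -, e: ⊤, f: ⊤}
Applying B5's transfer function to that IN value gives OUT[B5] (row B5 above).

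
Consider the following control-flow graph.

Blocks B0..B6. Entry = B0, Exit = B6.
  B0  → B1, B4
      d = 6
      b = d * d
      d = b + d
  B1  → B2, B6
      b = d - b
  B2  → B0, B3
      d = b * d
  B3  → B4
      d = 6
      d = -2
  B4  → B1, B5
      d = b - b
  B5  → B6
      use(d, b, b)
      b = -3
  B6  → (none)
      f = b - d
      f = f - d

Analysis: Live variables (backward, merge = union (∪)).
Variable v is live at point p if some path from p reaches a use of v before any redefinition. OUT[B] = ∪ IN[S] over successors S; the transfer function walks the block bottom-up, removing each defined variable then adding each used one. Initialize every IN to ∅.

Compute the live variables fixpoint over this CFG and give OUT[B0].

Answer: {b, d}

Working:
Fixpoint table:
  B0:   IN={}   OUT={b, d}
  B1:   IN={b, d}   OUT={b, d}
  B2:   IN={b, d}   OUT={b}
  B3:   IN={b}   OUT={b}
  B4:   IN={b}   OUT={b, d}
  B5:   IN={b, d}   OUT={b, d}
  B6:   IN={b, d}   OUT={}

Merge at B0: OUT[B0] = IN[B1] ⊔ IN[B4] = {b, d}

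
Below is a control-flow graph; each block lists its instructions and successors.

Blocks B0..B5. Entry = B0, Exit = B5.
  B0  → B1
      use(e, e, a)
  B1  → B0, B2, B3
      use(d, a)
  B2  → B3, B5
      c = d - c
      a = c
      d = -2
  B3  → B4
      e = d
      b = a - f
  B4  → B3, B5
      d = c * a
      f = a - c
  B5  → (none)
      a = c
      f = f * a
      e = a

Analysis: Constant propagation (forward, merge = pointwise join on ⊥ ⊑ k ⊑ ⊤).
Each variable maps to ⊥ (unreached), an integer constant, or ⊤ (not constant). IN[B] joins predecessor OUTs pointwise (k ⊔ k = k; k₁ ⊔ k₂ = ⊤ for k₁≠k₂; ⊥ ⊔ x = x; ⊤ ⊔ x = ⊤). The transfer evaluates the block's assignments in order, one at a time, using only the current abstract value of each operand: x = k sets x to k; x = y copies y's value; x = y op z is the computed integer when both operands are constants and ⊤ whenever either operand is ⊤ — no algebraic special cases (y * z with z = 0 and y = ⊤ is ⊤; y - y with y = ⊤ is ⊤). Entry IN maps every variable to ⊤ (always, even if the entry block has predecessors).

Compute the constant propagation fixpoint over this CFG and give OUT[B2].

Answer: {a: ⊤, b: ⊤, c: ⊤, d: -2, e: ⊤, f: ⊤}

Working:
Per-block solution:
  B0:   IN=(all ⊤)   OUT=(all ⊤)
  B1:   IN=(all ⊤)   OUT=(all ⊤)
  B2:   IN=(all ⊤)   OUT={d:-2; rest ⊤}
  B3:   IN=(all ⊤)   OUT=(all ⊤)
  B4:   IN=(all ⊤)   OUT=(all ⊤)
  B5:   IN=(all ⊤)   OUT=(all ⊤)

Merge at B2: IN[B2] = OUT[B1] = {a: ⊤, b: ⊤, c: ⊤, d: ⊤, e: ⊤, f: ⊤}
Applying B2's transfer function to that IN value gives OUT[B2] (row B2 above).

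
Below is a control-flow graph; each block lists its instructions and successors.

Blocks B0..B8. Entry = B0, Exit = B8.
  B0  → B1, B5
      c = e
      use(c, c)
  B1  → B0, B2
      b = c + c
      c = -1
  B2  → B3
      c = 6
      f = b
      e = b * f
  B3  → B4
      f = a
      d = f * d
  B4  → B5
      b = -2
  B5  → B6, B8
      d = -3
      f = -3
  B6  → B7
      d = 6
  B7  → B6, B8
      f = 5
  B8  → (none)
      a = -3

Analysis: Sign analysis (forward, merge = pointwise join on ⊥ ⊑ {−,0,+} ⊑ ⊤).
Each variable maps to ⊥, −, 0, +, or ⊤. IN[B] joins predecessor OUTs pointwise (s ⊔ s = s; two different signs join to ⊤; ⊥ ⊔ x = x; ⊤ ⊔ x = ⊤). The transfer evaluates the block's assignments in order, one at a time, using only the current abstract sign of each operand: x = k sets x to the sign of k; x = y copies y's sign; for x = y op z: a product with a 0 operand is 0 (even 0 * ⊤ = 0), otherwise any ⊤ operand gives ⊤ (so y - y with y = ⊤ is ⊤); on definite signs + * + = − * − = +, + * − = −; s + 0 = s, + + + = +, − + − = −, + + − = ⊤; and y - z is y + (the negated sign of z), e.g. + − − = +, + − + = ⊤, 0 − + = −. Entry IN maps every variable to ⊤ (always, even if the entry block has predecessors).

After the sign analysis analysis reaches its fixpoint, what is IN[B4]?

Per-block solution:
  B0: | IN=(all ⊤) | OUT=(all ⊤)
  B1: | IN=(all ⊤) | OUT={c:-; rest ⊤}
  B2: | IN={c:-; rest ⊤} | OUT={c:+; rest ⊤}
  B3: | IN={c:+; rest ⊤} | OUT={c:+; rest ⊤}
  B4: | IN={c:+; rest ⊤} | OUT={b:-, c:+; rest ⊤}
  B5: | IN=(all ⊤) | OUT={d:-, f:-; rest ⊤}
  B6: | IN=(all ⊤) | OUT={d:+; rest ⊤}
  B7: | IN={d:+; rest ⊤} | OUT={d:+, f:+; rest ⊤}
  B8: | IN=(all ⊤) | OUT={a:-; rest ⊤}

Merge at B4: IN[B4] = OUT[B3] = {a: ⊤, b: ⊤, c: +, d: ⊤, e: ⊤, f: ⊤}

Answer: {a: ⊤, b: ⊤, c: +, d: ⊤, e: ⊤, f: ⊤}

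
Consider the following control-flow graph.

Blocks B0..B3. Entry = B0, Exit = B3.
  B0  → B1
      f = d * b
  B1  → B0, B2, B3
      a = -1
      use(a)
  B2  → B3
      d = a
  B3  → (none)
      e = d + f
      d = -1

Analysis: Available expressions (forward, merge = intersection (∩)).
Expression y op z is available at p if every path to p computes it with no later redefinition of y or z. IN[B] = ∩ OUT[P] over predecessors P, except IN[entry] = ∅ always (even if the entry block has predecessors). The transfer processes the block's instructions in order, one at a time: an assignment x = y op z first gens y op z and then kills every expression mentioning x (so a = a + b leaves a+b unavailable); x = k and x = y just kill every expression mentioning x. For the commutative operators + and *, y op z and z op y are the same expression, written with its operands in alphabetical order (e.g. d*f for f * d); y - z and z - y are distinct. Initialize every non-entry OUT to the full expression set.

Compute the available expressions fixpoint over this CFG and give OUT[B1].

Answer: {b*d}

Working:
Fixpoint table:
  B0: | IN={} | OUT={b*d}
  B1: | IN={b*d} | OUT={b*d}
  B2: | IN={b*d} | OUT={}
  B3: | IN={} | OUT={}

Merge at B1: IN[B1] = OUT[B0] = {b*d}
Applying B1's transfer function to that IN value gives OUT[B1] (row B1 above).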